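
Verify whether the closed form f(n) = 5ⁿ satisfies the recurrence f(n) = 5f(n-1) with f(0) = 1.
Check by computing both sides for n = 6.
From the recurrence with f(0) = 1:
  f(0) = 1, f(1) = 5, f(2) = 25, f(3) = 125, f(4) = 625, f(5) = 3125, f(6) = 15625
  so the recurrence gives f(6) = 15625.
From the proposed closed form f(n) = 5ⁿ:
  f(6) = 15625.
Both sides give 15625 at n = 6, and the initial condition(s) match, so the closed form is consistent.

Yes, the closed form is correct.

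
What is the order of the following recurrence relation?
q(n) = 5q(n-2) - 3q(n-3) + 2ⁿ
The order is the largest lag k for which q(n-k) appears. Here the deepest term is q(n-3) (the 2ⁿ term is non-homogeneous and does not affect the order), so the order is 3.

Order 3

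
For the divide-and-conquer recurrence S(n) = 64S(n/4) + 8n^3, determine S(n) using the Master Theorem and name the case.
Master Theorem template: S(n) = a·S(n/b) + f(n).
Here: a=64, b=4, f(n)=8n^3
Compute log_b(a) = log_4(64) = 3.
f(n) = 8n^3 = Θ(n^3). Case 2: S(n) = Θ(n^3 log n).

Case 2: S(n) = Θ(n^3 log n)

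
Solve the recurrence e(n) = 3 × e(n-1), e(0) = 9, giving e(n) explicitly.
Recurrence: e(n) = 3 × e(n-1), initial: e(0) = 9.
Each term is 3 times the previous, so this is geometric with ratio 3. After n steps: e(n) = e(0)·3ⁿ = 9·3ⁿ.

e(n) = 9·3ⁿ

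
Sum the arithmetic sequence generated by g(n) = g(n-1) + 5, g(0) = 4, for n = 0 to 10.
Computing the sequence terms: 4, 9, 14, 19, 24, 29, 34, 39, 44, 49, 54
Adding these values together:

319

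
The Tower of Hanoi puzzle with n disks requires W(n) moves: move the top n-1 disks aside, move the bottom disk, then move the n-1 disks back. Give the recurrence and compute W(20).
Moving n disks = move the top n-1 disks aside (W(n-1) moves) + move the largest disk (1 move) + move the n-1 disks back on top (W(n-1) moves), so W(n) = 2W(n-1) + 1, with W(1) = 1 (a single disk takes one move).
First terms: 1, 3, 7, 15, 31, 63, … — each is one less than a power of 2. Indeed W(n) + 1 = 2(W(n-1) + 1) with W(1) + 1 = 2, so W(n) + 1 = 2ⁿ and W(n) = 2ⁿ - 1.
Hence W(20) = 2^20 - 1 = 1048576 - 1 = 1048575.

W(n) = 2W(n-1) + 1, W(1) = 1; W(20) = 1048575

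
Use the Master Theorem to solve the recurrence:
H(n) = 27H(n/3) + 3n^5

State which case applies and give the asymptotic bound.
Master Theorem template: H(n) = a·H(n/b) + f(n).
Here: a=27, b=3, f(n)=3n^5
Compute log_b(a) = log_3(27) = 3.
f(n) = 3n^5 = Ω(n^(3+ε)) with ε = 2, and the regularity condition holds (a·f(n/b) = (a/b^5)·f(n) with a/b^5 = 3^-2 < 1). Case 3: H(n) = Θ(f(n)) = Θ(n^5).

Case 3: H(n) = Θ(n^5)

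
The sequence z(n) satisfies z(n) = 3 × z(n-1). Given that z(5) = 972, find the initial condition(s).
In general z(n) = 3ⁿ · z(0). At n = 5: z(0) = z(5) / 3^5 = 972 / 243 = 4.

z(0) = 4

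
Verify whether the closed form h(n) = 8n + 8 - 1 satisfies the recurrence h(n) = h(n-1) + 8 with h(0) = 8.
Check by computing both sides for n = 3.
From the recurrence with h(0) = 8:
  h(0) = 8, h(1) = 16, h(2) = 24, h(3) = 32
  so the recurrence gives h(3) = 32.
From the proposed closed form h(n) = 8n + 8 - 1:
  h(3) = 31.
The recurrence gives 32 but the closed form gives 31, so the closed form does not satisfy the recurrence.

No, the closed form is incorrect.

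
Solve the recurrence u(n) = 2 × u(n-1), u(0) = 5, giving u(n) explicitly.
Recurrence: u(n) = 2 × u(n-1), initial: u(0) = 5.
Each term is 2 times the previous, so this is geometric with ratio 2. After n steps: u(n) = u(0)·2ⁿ = 5·2ⁿ.

u(n) = 5·2ⁿ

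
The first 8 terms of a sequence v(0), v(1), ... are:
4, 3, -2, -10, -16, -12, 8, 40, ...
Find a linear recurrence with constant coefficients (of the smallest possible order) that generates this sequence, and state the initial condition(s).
Look for the lowest-order linear relation among consecutive terms.
Observation: v(n) - 2·v(n-1) - (-2)·v(n-2) = 0 holds for the shown terms, and no order-1 relation v(n) = α·v(n-1) + β fits.
Check at n=3: 2·-2 + (-2)·3 = -10. ✓

v(n) = 2v(n-1) - 2v(n-2), v(0) = 4, v(1) = 3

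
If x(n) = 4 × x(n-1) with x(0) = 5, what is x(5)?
Computing step by step:
x(0) = 5
x(1) = 4 × 5 = 20
x(2) = 4 × 20 = 80
x(3) = 4 × 80 = 320
x(4) = 4 × 320 = 1280
x(5) = 4 × 1280 = 5120

5120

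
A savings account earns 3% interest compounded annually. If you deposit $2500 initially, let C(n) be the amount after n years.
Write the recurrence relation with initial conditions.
Each year the balance grows by 3%, i.e. is multiplied by 1 + 3/100 = 1.03, so C(n) = 1.03 × C(n-1). The initial deposit gives C(0) = 2500.
Unrolling gives the closed form C(n) = 2500 × (1.03)ⁿ.

C(n) = 1.03 × C(n-1), C(0) = 2500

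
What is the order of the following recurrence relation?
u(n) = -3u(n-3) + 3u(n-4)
The order is the largest lag k for which u(n-k) appears. Here the deepest term is u(n-4), so the order is 4.

Order 4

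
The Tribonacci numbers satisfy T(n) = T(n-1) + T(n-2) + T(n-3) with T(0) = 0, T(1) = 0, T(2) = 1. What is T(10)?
Computing the sequence terms:
0, 0, 1, 1, 2, 4, 7, 13, 24, 44, 81

81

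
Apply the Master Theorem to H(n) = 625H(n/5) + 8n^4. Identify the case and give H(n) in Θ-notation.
Master Theorem template: H(n) = a·H(n/b) + f(n).
Here: a=625, b=5, f(n)=8n^4
Compute log_b(a) = log_5(625) = 4.
f(n) = 8n^4 = Θ(n^4). Case 2: H(n) = Θ(n^4 log n).

Case 2: H(n) = Θ(n^4 log n)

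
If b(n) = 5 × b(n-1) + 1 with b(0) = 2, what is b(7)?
Computing step by step:
b(0) = 2
b(1) = 5 × 2 + 1 = 11
b(2) = 5 × 11 + 1 = 56
b(3) = 5 × 56 + 1 = 281
b(4) = 5 × 281 + 1 = 1406
b(5) = 5 × 1406 + 1 = 7031
b(6) = 5 × 7031 + 1 = 35156
b(7) = 5 × 35156 + 1 = 175781

175781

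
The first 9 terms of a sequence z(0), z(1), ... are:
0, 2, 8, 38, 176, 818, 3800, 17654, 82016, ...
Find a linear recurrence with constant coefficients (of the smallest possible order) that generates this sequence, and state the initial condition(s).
Look for the lowest-order linear relation among consecutive terms.
Observation: z(n) - 4·z(n-1) - (3)·z(n-2) = 0 holds for the shown terms, and no order-1 relation z(n) = α·z(n-1) + β fits.
Check at n=3: 4·8 + (3)·2 = 38. ✓

z(n) = 4z(n-1) + 3z(n-2), z(0) = 0, z(1) = 2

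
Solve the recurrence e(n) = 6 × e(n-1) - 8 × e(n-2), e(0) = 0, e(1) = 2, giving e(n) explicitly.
Recurrence: e(n) = 6 × e(n-1) - 8 × e(n-2), initial: e(0) = 0, e(1) = 2.
Characteristic equation: r² - 6r + 8 = 0, which factors as (r - 4)(r - 2) = 0, so r = 4, 2. General solution e(n) = A·4ⁿ + B·2ⁿ. From e(0) = 0: A + B = 0. From e(1) = 2: 4A + 2B = 2. Solving gives A = 1, B = -1.

e(n) = 4ⁿ - 2ⁿ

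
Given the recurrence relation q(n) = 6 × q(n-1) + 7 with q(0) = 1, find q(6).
Computing step by step:
q(0) = 1
q(1) = 6 × 1 + 7 = 13
q(2) = 6 × 13 + 7 = 85
q(3) = 6 × 85 + 7 = 517
q(4) = 6 × 517 + 7 = 3109
q(5) = 6 × 3109 + 7 = 18661
q(6) = 6 × 18661 + 7 = 111973

111973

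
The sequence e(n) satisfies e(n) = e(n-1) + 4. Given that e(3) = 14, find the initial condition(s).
e(3) = e(0) + 3·4, so e(0) = 14 - 12 = 2.

e(0) = 2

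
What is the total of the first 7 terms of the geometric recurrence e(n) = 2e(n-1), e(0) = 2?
Computing the sequence terms: 2, 4, 8, 16, 32, 64, 128
Adding these values together:

254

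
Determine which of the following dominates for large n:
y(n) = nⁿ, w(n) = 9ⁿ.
Comparing growth rates:
Growth-rate hierarchy: log n ≺ any polynomial ≺ any exponential cⁿ (c>1) ≺ n! ≺ nⁿ.
super-exponential nⁿ dominates exponential base 9 asymptotically.

y(n) grows faster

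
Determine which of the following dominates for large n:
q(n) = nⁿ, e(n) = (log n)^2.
Comparing growth rates:
Growth-rate hierarchy: log n ≺ any polynomial ≺ any exponential cⁿ (c>1) ≺ n! ≺ nⁿ.
super-exponential nⁿ dominates polylogarithmic (log n)^2 asymptotically.

q(n) grows faster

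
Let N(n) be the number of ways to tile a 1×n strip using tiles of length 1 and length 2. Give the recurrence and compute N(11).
Condition on the last tile: it has length 1 (leaving a 1×(n-1) strip) or length 2 (leaving a 1×(n-2) strip), so N(n) = N(n-1) + N(n-2) (order-2 linear recurrence).
For 0 ≤ i < 2 only unit tiles fit, so N(i) = 1.
Iterating the recurrence: N(2) = 2, N(3) = 3, N(4) = 5, N(5) = 8, N(6) = 13, N(7) = 21, N(8) = 34, N(9) = 55, N(10) = 89, N(11) = 144.

N(n) = N(n-1) + N(n-2), with N(i) = 1 for 0 ≤ i < 2; N(11) = 144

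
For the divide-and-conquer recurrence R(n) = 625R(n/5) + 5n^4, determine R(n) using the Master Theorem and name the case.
Master Theorem template: R(n) = a·R(n/b) + f(n).
Here: a=625, b=5, f(n)=5n^4
Compute log_b(a) = log_5(625) = 4.
f(n) = 5n^4 = Θ(n^4). Case 2: R(n) = Θ(n^4 log n).

Case 2: R(n) = Θ(n^4 log n)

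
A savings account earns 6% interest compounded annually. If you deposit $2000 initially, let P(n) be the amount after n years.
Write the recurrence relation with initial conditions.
Each year the balance grows by 6%, i.e. is multiplied by 1 + 6/100 = 1.06, so P(n) = 1.06 × P(n-1). The initial deposit gives P(0) = 2000.
Unrolling gives the closed form P(n) = 2000 × (1.06)ⁿ.

P(n) = 1.06 × P(n-1), P(0) = 2000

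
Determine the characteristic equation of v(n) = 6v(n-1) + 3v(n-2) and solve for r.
Substitute v(n) = rⁿ and divide through by rⁿ⁻²: r² - 6r - 3 = 0
Discriminant: 6² + 4·3 = 48, not a perfect square, so by the quadratic formula r = (6 ± √48)/2.
General solution: v(n) = A·r₁ⁿ + B·r₂ⁿ where r₁,r₂ = (6 ± √48)/2

Characteristic: r² - 6r - 3 = 0, Roots: r = (6 ± √48)/2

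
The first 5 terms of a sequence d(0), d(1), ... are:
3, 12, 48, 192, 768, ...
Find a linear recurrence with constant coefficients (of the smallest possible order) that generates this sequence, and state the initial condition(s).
Look for the lowest-order linear relation among consecutive terms.
Observation: each term is 4× the previous.
Check at n=2: 4·12 = 48. ✓

d(n) = 4 × d(n-1), d(0) = 3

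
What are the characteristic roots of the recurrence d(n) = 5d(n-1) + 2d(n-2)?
Substitute d(n) = rⁿ and divide through by rⁿ⁻²: r² - 5r - 2 = 0
Discriminant: 5² + 4·2 = 33, not a perfect square, so by the quadratic formula r = (5 ± √33)/2.
General solution: d(n) = A·r₁ⁿ + B·r₂ⁿ where r₁,r₂ = (5 ± √33)/2

Characteristic: r² - 5r - 2 = 0, Roots: r = (5 ± √33)/2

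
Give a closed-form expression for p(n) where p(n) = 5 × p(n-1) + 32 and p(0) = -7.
Recurrence: p(n) = 5 × p(n-1) + 32, initial: p(0) = -7.
Try p(n) = A·5ⁿ + C. Substituting: A·5ⁿ + C = 5(A·5ⁿ⁻¹ + C) + 32 = A·5ⁿ + 5C + 32, so C = 5C + 32, giving C = -8. Then p(0) = A - 8 = -7 gives A = 1.

p(n) = 5ⁿ - 8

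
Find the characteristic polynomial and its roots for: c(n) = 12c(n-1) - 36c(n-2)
Substitute c(n) = rⁿ and divide through by rⁿ⁻²: r² - 12r + 36 = 0
Factor: (r - 6)² = 0, so r = 6 (double root).
General solution: c(n) = (A + Bn)·6ⁿ

Characteristic: r² - 12r + 36 = 0, Roots: r = 6 (double root)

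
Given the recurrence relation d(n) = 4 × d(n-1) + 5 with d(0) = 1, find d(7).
Computing step by step:
d(0) = 1
d(1) = 4 × 1 + 5 = 9
d(2) = 4 × 9 + 5 = 41
d(3) = 4 × 41 + 5 = 169
d(4) = 4 × 169 + 5 = 681
d(5) = 4 × 681 + 5 = 2729
d(6) = 4 × 2729 + 5 = 10921
d(7) = 4 × 10921 + 5 = 43689

43689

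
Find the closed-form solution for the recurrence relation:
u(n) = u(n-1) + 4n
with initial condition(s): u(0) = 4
Recurrence: u(n) = u(n-1) + 4n, initial: u(0) = 4.
Telescoping: u(n) = u(0) + 4·Σᵢ₌₁ⁿ i = 4 + 4·n(n+1)/2.

u(n) = 4·n(n+1)/2 + 4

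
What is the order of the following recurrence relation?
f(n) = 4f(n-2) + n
The order is the largest lag k for which f(n-k) appears. Here the deepest term is f(n-2) (the n term is non-homogeneous and does not affect the order), so the order is 2.

Order 2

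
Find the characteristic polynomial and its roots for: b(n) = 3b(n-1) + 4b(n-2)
Substitute b(n) = rⁿ and divide through by rⁿ⁻²: r² - 3r - 4 = 0
Factor: (r + 1)(r - 4) = 0, so r = -1, 4.
General solution: b(n) = A·(-1)ⁿ + B·4ⁿ

Characteristic: r² - 3r - 4 = 0, Roots: r = -1, 4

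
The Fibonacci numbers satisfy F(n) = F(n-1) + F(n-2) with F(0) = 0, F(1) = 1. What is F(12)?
Computing the sequence terms:
0, 1, 1, 2, 3, 5, 8, 13, 21, 34, 55, 89, 144

144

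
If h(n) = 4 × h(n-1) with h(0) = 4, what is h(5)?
Computing step by step:
h(0) = 4
h(1) = 4 × 4 = 16
h(2) = 4 × 16 = 64
h(3) = 4 × 64 = 256
h(4) = 4 × 256 = 1024
h(5) = 4 × 1024 = 4096

4096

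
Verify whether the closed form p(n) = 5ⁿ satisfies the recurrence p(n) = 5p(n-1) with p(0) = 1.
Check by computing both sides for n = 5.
From the recurrence with p(0) = 1:
  p(0) = 1, p(1) = 5, p(2) = 25, p(3) = 125, p(4) = 625, p(5) = 3125
  so the recurrence gives p(5) = 3125.
From the proposed closed form p(n) = 5ⁿ:
  p(5) = 3125.
Both sides give 3125 at n = 5, and the initial condition(s) match, so the closed form is consistent.

Yes, the closed form is correct.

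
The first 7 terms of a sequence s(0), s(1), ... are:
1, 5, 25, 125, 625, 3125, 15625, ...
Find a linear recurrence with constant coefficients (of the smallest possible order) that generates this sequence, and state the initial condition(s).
Look for the lowest-order linear relation among consecutive terms.
Observation: each term is 5× the previous.
Check at n=2: 5·5 = 25. ✓

s(n) = 5 × s(n-1), s(0) = 1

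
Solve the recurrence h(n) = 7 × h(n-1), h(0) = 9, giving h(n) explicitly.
Recurrence: h(n) = 7 × h(n-1), initial: h(0) = 9.
Each term is 7 times the previous, so this is geometric with ratio 7. After n steps: h(n) = h(0)·7ⁿ = 9·7ⁿ.

h(n) = 9·7ⁿ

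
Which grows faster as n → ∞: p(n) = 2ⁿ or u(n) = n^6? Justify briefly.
Comparing growth rates:
Growth-rate hierarchy: log n ≺ any polynomial ≺ any exponential cⁿ (c>1) ≺ n! ≺ nⁿ.
exponential base 2 dominates polynomial degree 6 asymptotically.

p(n) grows faster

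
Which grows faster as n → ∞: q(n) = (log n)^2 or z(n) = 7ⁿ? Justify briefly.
Comparing growth rates:
Growth-rate hierarchy: log n ≺ any polynomial ≺ any exponential cⁿ (c>1) ≺ n! ≺ nⁿ.
exponential base 7 dominates polylogarithmic (log n)^2 asymptotically.

z(n) grows faster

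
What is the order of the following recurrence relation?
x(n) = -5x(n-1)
The order is the largest lag k for which x(n-k) appears. Here the deepest term is x(n-1), so the order is 1.

Order 1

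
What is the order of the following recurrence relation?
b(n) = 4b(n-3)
The order is the largest lag k for which b(n-k) appears. Here the deepest term is b(n-3), so the order is 3.

Order 3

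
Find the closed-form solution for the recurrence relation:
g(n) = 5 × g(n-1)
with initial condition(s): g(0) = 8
Recurrence: g(n) = 5 × g(n-1), initial: g(0) = 8.
Each term is 5 times the previous, so this is geometric with ratio 5. After n steps: g(n) = g(0)·5ⁿ = 8·5ⁿ.

g(n) = 8·5ⁿ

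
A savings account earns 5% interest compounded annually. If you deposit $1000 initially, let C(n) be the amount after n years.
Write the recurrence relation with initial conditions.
Each year the balance grows by 5%, i.e. is multiplied by 1 + 5/100 = 1.05, so C(n) = 1.05 × C(n-1). The initial deposit gives C(0) = 1000.
Unrolling gives the closed form C(n) = 1000 × (1.05)ⁿ.

C(n) = 1.05 × C(n-1), C(0) = 1000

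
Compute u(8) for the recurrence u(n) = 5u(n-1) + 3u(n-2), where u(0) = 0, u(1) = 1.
Computing the sequence terms:
0, 1, 5, 28, 155, 859, 4760, 26377, 146165

146165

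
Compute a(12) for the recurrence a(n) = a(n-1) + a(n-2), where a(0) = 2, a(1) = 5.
Computing the sequence terms:
2, 5, 7, 12, 19, 31, 50, 81, 131, 212, 343, 555, 898

898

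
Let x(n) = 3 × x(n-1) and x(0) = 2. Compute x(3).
Computing step by step:
x(0) = 2
x(1) = 3 × 2 = 6
x(2) = 3 × 6 = 18
x(3) = 3 × 18 = 54

54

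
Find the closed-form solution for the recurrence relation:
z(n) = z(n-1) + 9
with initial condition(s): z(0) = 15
Recurrence: z(n) = z(n-1) + 9, initial: z(0) = 15.
Each step adds 9, so z(n) = z(0) + 9n = 9n + 15.

z(n) = 9n + 15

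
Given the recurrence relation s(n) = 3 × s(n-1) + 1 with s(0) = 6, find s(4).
Computing step by step:
s(0) = 6
s(1) = 3 × 6 + 1 = 19
s(2) = 3 × 19 + 1 = 58
s(3) = 3 × 58 + 1 = 175
s(4) = 3 × 175 + 1 = 526

526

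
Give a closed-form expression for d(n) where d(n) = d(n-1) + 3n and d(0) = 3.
Recurrence: d(n) = d(n-1) + 3n, initial: d(0) = 3.
Telescoping: d(n) = d(0) + 3·Σᵢ₌₁ⁿ i = 3 + 3·n(n+1)/2.

d(n) = 3·n(n+1)/2 + 3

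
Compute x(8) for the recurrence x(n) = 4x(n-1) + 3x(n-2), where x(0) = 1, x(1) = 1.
Computing the sequence terms:
1, 1, 7, 31, 145, 673, 3127, 14527, 67489

67489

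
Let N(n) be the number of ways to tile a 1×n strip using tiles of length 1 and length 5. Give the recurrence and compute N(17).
Condition on the last tile: it has length 1 (leaving a 1×(n-1) strip) or length 5 (leaving a 1×(n-5) strip), so N(n) = N(n-1) + N(n-5) (order-5 linear recurrence).
For 0 ≤ i < 5 only unit tiles fit, so N(i) = 1.
Iterating the recurrence: N(5) = 2, N(6) = 3, N(7) = 4, N(8) = 5, N(9) = 6, N(10) = 8, N(11) = 11, N(12) = 15, N(13) = 20, N(14) = 26, N(15) = 34, N(16) = 45, N(17) = 60.

N(n) = N(n-1) + N(n-5), with N(i) = 1 for 0 ≤ i < 5; N(17) = 60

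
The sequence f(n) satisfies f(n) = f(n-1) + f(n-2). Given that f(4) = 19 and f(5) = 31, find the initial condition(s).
Work backwards using f(k) = f(k+2) - f(k+1):
f(3) = f(5) - f(4) = 31 - 19 = 12
f(2) = f(4) - f(3) = 19 - 12 = 7
f(1) = f(3) - f(2) = 12 - 7 = 5
f(0) = f(2) - f(1) = 7 - 5 = 2

f(0) = 2, f(1) = 5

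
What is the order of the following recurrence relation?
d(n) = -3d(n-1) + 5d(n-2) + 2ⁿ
The order is the largest lag k for which d(n-k) appears. Here the deepest term is d(n-2) (the 2ⁿ term is non-homogeneous and does not affect the order), so the order is 2.

Order 2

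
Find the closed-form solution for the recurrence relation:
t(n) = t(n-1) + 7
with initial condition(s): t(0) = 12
Recurrence: t(n) = t(n-1) + 7, initial: t(0) = 12.
Each step adds 7, so t(n) = t(0) + 7n = 7n + 12.

t(n) = 7n + 12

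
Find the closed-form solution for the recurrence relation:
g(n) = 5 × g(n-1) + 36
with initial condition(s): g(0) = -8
Recurrence: g(n) = 5 × g(n-1) + 36, initial: g(0) = -8.
Try g(n) = A·5ⁿ + C. Substituting: A·5ⁿ + C = 5(A·5ⁿ⁻¹ + C) + 36 = A·5ⁿ + 5C + 36, so C = 5C + 36, giving C = -9. Then g(0) = A - 9 = -8 gives A = 1.

g(n) = 5ⁿ - 9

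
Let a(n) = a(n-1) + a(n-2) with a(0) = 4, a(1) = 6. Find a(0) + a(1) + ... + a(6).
Computing the sequence terms: 4, 6, 10, 16, 26, 42, 68
Adding these values together:

172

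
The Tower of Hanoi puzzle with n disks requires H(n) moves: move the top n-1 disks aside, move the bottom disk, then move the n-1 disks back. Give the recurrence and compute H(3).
Moving n disks = move the top n-1 disks aside (H(n-1) moves) + move the largest disk (1 move) + move the n-1 disks back on top (H(n-1) moves), so H(n) = 2H(n-1) + 1, with H(1) = 1 (a single disk takes one move).
First terms: 1, 3, 7, … — each is one less than a power of 2. Indeed H(n) + 1 = 2(H(n-1) + 1) with H(1) + 1 = 2, so H(n) + 1 = 2ⁿ and H(n) = 2ⁿ - 1.
Hence H(3) = 2^3 - 1 = 8 - 1 = 7.

H(n) = 2H(n-1) + 1, H(1) = 1; H(3) = 7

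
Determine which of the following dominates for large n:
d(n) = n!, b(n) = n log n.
Comparing growth rates:
Growth-rate hierarchy: log n ≺ any polynomial ≺ any exponential cⁿ (c>1) ≺ n! ≺ nⁿ.
factorial dominates polynomial degree 1 (with log factor) asymptotically.

d(n) grows faster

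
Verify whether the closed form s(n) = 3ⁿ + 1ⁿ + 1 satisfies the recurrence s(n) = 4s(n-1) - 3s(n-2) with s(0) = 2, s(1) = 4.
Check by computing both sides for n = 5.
From the recurrence with s(0) = 2, s(1) = 4:
  s(0) = 2, s(1) = 4, s(2) = 10, s(3) = 28, s(4) = 82, s(5) = 244
  so the recurrence gives s(5) = 244.
From the proposed closed form s(n) = 3ⁿ + 1ⁿ + 1:
  s(5) = 245.
The recurrence gives 244 but the closed form gives 245, so the closed form does not satisfy the recurrence.

No, the closed form is incorrect.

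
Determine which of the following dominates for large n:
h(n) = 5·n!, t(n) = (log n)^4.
Comparing growth rates:
Growth-rate hierarchy: log n ≺ any polynomial ≺ any exponential cⁿ (c>1) ≺ n! ≺ nⁿ.
factorial dominates polylogarithmic (log n)^4 asymptotically.

h(n) grows faster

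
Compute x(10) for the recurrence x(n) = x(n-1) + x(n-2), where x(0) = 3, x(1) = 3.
Computing the sequence terms:
3, 3, 6, 9, 15, 24, 39, 63, 102, 165, 267

267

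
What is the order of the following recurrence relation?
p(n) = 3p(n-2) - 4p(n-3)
The order is the largest lag k for which p(n-k) appears. Here the deepest term is p(n-3), so the order is 3.

Order 3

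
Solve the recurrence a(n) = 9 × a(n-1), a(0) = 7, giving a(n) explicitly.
Recurrence: a(n) = 9 × a(n-1), initial: a(0) = 7.
Each term is 9 times the previous, so this is geometric with ratio 9. After n steps: a(n) = a(0)·9ⁿ = 7·9ⁿ.

a(n) = 7·9ⁿ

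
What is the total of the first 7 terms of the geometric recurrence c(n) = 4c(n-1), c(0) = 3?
Computing the sequence terms: 3, 12, 48, 192, 768, 3072, 12288
Adding these values together:

16383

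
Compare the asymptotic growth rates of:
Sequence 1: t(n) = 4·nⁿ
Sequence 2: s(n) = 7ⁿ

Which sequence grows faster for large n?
Comparing growth rates:
Growth-rate hierarchy: log n ≺ any polynomial ≺ any exponential cⁿ (c>1) ≺ n! ≺ nⁿ.
super-exponential nⁿ dominates exponential base 7 asymptotically.

t(n) grows faster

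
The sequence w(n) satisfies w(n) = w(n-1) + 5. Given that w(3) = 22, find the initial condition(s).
w(3) = w(0) + 3·5, so w(0) = 22 - 15 = 7.

w(0) = 7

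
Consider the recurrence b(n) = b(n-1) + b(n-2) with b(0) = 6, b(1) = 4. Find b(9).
Computing the sequence terms:
6, 4, 10, 14, 24, 38, 62, 100, 162, 262

262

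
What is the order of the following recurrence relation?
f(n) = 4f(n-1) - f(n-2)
The order is the largest lag k for which f(n-k) appears. Here the deepest term is f(n-2), so the order is 2.

Order 2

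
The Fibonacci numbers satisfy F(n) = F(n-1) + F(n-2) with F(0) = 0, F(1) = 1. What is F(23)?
Computing the sequence terms:
0, 1, 1, 2, 3, 5, 8, 13, 21, 34, 55, 89, 144, 233, 377, 610, 987, 1597, 2584, 4181, 6765, 10946, 17711, 28657

28657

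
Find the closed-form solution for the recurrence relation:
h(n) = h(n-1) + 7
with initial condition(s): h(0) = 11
Recurrence: h(n) = h(n-1) + 7, initial: h(0) = 11.
Each step adds 7, so h(n) = h(0) + 7n = 7n + 11.

h(n) = 7n + 11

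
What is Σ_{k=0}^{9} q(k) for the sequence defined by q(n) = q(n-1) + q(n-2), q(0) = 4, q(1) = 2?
Computing the sequence terms: 4, 2, 6, 8, 14, 22, 36, 58, 94, 152
Adding these values together:

396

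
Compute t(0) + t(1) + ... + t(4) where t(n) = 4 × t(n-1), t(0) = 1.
Computing the sequence terms: 1, 4, 16, 64, 256
Adding these values together:

341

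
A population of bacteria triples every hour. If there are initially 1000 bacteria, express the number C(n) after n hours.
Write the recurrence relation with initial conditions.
Each hour multiplies the count by 3, so the count after n hours depends only on the count after n-1 hours: C(n) = 3 × C(n-1). The starting count gives C(0) = 1000.
Unrolling n times gives the closed form C(n) = 1000 × 3ⁿ.

C(n) = 3 × C(n-1), C(0) = 1000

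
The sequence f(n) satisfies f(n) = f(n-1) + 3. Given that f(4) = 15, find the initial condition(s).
f(4) = f(0) + 4·3, so f(0) = 15 - 12 = 3.

f(0) = 3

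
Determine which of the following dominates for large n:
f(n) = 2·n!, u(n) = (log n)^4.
Comparing growth rates:
Growth-rate hierarchy: log n ≺ any polynomial ≺ any exponential cⁿ (c>1) ≺ n! ≺ nⁿ.
factorial dominates polylogarithmic (log n)^4 asymptotically.

f(n) grows faster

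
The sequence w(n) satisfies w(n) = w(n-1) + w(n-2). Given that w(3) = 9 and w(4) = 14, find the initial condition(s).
Work backwards using w(k) = w(k+2) - w(k+1):
w(2) = w(4) - w(3) = 14 - 9 = 5
w(1) = w(3) - w(2) = 9 - 5 = 4
w(0) = w(2) - w(1) = 5 - 4 = 1

w(0) = 1, w(1) = 4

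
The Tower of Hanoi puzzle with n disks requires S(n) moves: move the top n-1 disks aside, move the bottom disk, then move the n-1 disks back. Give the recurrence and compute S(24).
Moving n disks = move the top n-1 disks aside (S(n-1) moves) + move the largest disk (1 move) + move the n-1 disks back on top (S(n-1) moves), so S(n) = 2S(n-1) + 1, with S(1) = 1 (a single disk takes one move).
First terms: 1, 3, 7, 15, 31, 63, … — each is one less than a power of 2. Indeed S(n) + 1 = 2(S(n-1) + 1) with S(1) + 1 = 2, so S(n) + 1 = 2ⁿ and S(n) = 2ⁿ - 1.
Hence S(24) = 2^24 - 1 = 16777216 - 1 = 16777215.

S(n) = 2S(n-1) + 1, S(1) = 1; S(24) = 16777215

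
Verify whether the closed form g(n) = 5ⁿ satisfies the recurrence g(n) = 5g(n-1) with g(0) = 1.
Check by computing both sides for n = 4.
From the recurrence with g(0) = 1:
  g(0) = 1, g(1) = 5, g(2) = 25, g(3) = 125, g(4) = 625
  so the recurrence gives g(4) = 625.
From the proposed closed form g(n) = 5ⁿ:
  g(4) = 625.
Both sides give 625 at n = 4, and the initial condition(s) match, so the closed form is consistent.

Yes, the closed form is correct.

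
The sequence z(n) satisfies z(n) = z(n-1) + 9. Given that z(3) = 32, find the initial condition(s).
z(3) = z(0) + 3·9, so z(0) = 32 - 27 = 5.

z(0) = 5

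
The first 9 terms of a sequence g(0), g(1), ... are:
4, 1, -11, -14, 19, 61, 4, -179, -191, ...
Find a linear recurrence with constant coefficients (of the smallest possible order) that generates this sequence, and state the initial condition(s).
Look for the lowest-order linear relation among consecutive terms.
Observation: g(n) - 1·g(n-1) - (-3)·g(n-2) = 0 holds for the shown terms, and no order-1 relation g(n) = α·g(n-1) + β fits.
Check at n=3: 1·-11 + (-3)·1 = -14. ✓

g(n) = g(n-1) - 3g(n-2), g(0) = 4, g(1) = 1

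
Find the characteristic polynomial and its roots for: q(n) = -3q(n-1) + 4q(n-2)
Substitute q(n) = rⁿ and divide through by rⁿ⁻²: r² + 3r - 4 = 0
Factor: (r + 4)(r - 1) = 0, so r = -4, 1.
General solution: q(n) = A·(-4)ⁿ + B·1ⁿ

Characteristic: r² + 3r - 4 = 0, Roots: r = -4, 1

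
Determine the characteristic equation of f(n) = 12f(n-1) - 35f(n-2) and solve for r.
Substitute f(n) = rⁿ and divide through by rⁿ⁻²: r² - 12r + 35 = 0
Factor: (r - 5)(r - 7) = 0, so r = 5, 7.
General solution: f(n) = A·5ⁿ + B·7ⁿ

Characteristic: r² - 12r + 35 = 0, Roots: r = 5, 7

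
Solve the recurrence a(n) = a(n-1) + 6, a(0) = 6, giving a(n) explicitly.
Recurrence: a(n) = a(n-1) + 6, initial: a(0) = 6.
Each step adds 6, so a(n) = a(0) + 6n = 6n + 6.

a(n) = 6n + 6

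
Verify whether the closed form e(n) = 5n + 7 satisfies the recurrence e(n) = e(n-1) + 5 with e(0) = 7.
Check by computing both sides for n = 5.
From the recurrence with e(0) = 7:
  e(0) = 7, e(1) = 12, e(2) = 17, e(3) = 22, e(4) = 27, e(5) = 32
  so the recurrence gives e(5) = 32.
From the proposed closed form e(n) = 5n + 7:
  e(5) = 32.
Both sides give 32 at n = 5, and the initial condition(s) match, so the closed form is consistent.

Yes, the closed form is correct.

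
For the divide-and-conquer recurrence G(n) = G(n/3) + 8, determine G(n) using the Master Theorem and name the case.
Master Theorem template: G(n) = a·G(n/b) + f(n).
Here: a=1, b=3, f(n)=8
Compute log_b(a) = log_3(1) = 0.
f(n) = 8 = Θ(1). Case 2: G(n) = Θ(log n).

Case 2: G(n) = Θ(log n)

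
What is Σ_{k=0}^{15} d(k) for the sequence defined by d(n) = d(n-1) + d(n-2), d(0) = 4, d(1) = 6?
Computing the sequence terms: 4, 6, 10, 16, 26, 42, 68, 110, 178, 288, 466, 754, 1220, 1974, 3194, 5168
Adding these values together:

13524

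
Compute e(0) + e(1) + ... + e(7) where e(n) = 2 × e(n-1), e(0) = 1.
Computing the sequence terms: 1, 2, 4, 8, 16, 32, 64, 128
Adding these values together:

255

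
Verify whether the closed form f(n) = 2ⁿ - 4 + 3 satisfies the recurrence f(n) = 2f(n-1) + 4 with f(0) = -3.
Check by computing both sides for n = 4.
From the recurrence with f(0) = -3:
  f(0) = -3, f(1) = -2, f(2) = 0, f(3) = 4, f(4) = 12
  so the recurrence gives f(4) = 12.
From the proposed closed form f(n) = 2ⁿ - 4 + 3:
  f(4) = 15.
The recurrence gives 12 but the closed form gives 15, so the closed form does not satisfy the recurrence.

No, the closed form is incorrect.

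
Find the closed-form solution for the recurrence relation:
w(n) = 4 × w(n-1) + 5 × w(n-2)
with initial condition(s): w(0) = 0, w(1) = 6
Recurrence: w(n) = 4 × w(n-1) + 5 × w(n-2), initial: w(0) = 0, w(1) = 6.
Characteristic equation: r² - 4r - 5 = 0, which factors as (r - 5)(r + 1) = 0, so r = 5, -1. General solution w(n) = A·5ⁿ + B·(-1)ⁿ. From w(0) = 0: A + B = 0. From w(1) = 6: 5A - 1B = 6. Solving gives A = 1, B = -1.

w(n) = 5ⁿ - (-1)ⁿ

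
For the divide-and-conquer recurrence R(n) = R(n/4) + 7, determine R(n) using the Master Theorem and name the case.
Master Theorem template: R(n) = a·R(n/b) + f(n).
Here: a=1, b=4, f(n)=7
Compute log_b(a) = log_4(1) = 0.
f(n) = 7 = Θ(1). Case 2: R(n) = Θ(log n).

Case 2: R(n) = Θ(log n)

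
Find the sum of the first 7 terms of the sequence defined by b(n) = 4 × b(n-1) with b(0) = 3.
Computing the sequence terms: 3, 12, 48, 192, 768, 3072, 12288
Adding these values together:

16383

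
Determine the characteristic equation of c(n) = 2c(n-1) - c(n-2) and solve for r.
Substitute c(n) = rⁿ and divide through by rⁿ⁻²: r² - 2r + 1 = 0
Factor: (r - 1)² = 0, so r = 1 (double root).
General solution: c(n) = (A + Bn)·1ⁿ

Characteristic: r² - 2r + 1 = 0, Roots: r = 1 (double root)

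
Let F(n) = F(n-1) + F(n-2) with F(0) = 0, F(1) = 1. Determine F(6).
Computing the sequence terms:
0, 1, 1, 2, 3, 5, 8

8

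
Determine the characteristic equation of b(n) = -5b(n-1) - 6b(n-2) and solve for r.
Substitute b(n) = rⁿ and divide through by rⁿ⁻²: r² + 5r + 6 = 0
Factor: (r + 3)(r + 2) = 0, so r = -3, -2.
General solution: b(n) = A·(-3)ⁿ + B·(-2)ⁿ

Characteristic: r² + 5r + 6 = 0, Roots: r = -3, -2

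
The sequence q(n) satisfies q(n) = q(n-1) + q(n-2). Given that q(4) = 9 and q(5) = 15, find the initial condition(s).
Work backwards using q(k) = q(k+2) - q(k+1):
q(3) = q(5) - q(4) = 15 - 9 = 6
q(2) = q(4) - q(3) = 9 - 6 = 3
q(1) = q(3) - q(2) = 6 - 3 = 3
q(0) = q(2) - q(1) = 3 - 3 = 0

q(0) = 0, q(1) = 3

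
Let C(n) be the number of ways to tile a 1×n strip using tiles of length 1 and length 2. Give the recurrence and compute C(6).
Condition on the last tile: it has length 1 (leaving a 1×(n-1) strip) or length 2 (leaving a 1×(n-2) strip), so C(n) = C(n-1) + C(n-2) (order-2 linear recurrence).
For 0 ≤ i < 2 only unit tiles fit, so C(i) = 1.
Iterating the recurrence: C(2) = 2, C(3) = 3, C(4) = 5, C(5) = 8, C(6) = 13.

C(n) = C(n-1) + C(n-2), with C(i) = 1 for 0 ≤ i < 2; C(6) = 13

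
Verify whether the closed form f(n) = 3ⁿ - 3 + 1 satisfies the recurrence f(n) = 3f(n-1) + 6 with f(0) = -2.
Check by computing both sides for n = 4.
From the recurrence with f(0) = -2:
  f(0) = -2, f(1) = 0, f(2) = 6, f(3) = 24, f(4) = 78
  so the recurrence gives f(4) = 78.
From the proposed closed form f(n) = 3ⁿ - 3 + 1:
  f(4) = 79.
The recurrence gives 78 but the closed form gives 79, so the closed form does not satisfy the recurrence.

No, the closed form is incorrect.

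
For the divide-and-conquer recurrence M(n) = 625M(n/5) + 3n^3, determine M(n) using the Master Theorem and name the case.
Master Theorem template: M(n) = a·M(n/b) + f(n).
Here: a=625, b=5, f(n)=3n^3
Compute log_b(a) = log_5(625) = 4.
f(n) = 3n^3 = O(n^(4-ε)) with ε = 1. Case 1: M(n) = Θ(n^log_b(a)) = Θ(n^4).

Case 1: M(n) = Θ(n^4)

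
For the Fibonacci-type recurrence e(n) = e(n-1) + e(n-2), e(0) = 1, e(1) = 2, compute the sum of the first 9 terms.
Computing the sequence terms: 1, 2, 3, 5, 8, 13, 21, 34, 55
Adding these values together:

142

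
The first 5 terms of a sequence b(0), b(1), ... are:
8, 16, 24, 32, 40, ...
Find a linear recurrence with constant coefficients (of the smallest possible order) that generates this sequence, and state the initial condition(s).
Look for the lowest-order linear relation among consecutive terms.
Observation: consecutive differences are constant (= 8).
Check at n=2: 1·16 + 8 = 24. ✓

b(n) = b(n-1) + 8, b(0) = 8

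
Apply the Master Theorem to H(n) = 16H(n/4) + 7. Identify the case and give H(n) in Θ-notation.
Master Theorem template: H(n) = a·H(n/b) + f(n).
Here: a=16, b=4, f(n)=7
Compute log_b(a) = log_4(16) = 2.
f(n) = 7 = O(n^(2-ε)) with ε = 2. Case 1: H(n) = Θ(n^log_b(a)) = Θ(n^2).

Case 1: H(n) = Θ(n^2)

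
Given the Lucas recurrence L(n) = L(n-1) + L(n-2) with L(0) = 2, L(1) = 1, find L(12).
Computing the sequence terms:
2, 1, 3, 4, 7, 11, 18, 29, 47, 76, 123, 199, 322

322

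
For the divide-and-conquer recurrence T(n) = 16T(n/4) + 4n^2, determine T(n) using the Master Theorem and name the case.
Master Theorem template: T(n) = a·T(n/b) + f(n).
Here: a=16, b=4, f(n)=4n^2
Compute log_b(a) = log_4(16) = 2.
f(n) = 4n^2 = Θ(n^2). Case 2: T(n) = Θ(n^2 log n).

Case 2: T(n) = Θ(n^2 log n)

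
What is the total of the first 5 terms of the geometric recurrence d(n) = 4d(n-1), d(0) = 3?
Computing the sequence terms: 3, 12, 48, 192, 768
Adding these values together:

1023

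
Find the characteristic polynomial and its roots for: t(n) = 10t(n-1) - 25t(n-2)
Substitute t(n) = rⁿ and divide through by rⁿ⁻²: r² - 10r + 25 = 0
Factor: (r - 5)² = 0, so r = 5 (double root).
General solution: t(n) = (A + Bn)·5ⁿ

Characteristic: r² - 10r + 25 = 0, Roots: r = 5 (double root)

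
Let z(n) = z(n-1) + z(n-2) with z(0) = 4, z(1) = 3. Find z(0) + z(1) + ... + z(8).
Computing the sequence terms: 4, 3, 7, 10, 17, 27, 44, 71, 115
Adding these values together:

298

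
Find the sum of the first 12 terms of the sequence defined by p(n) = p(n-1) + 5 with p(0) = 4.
Computing the sequence terms: 4, 9, 14, 19, 24, 29, 34, 39, 44, 49, 54, 59
Adding these values together:

378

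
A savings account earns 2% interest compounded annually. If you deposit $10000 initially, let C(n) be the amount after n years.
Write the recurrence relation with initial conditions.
Each year the balance grows by 2%, i.e. is multiplied by 1 + 2/100 = 1.02, so C(n) = 1.02 × C(n-1). The initial deposit gives C(0) = 10000.
Unrolling gives the closed form C(n) = 10000 × (1.02)ⁿ.

C(n) = 1.02 × C(n-1), C(0) = 10000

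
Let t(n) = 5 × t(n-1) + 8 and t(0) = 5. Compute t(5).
Computing step by step:
t(0) = 5
t(1) = 5 × 5 + 8 = 33
t(2) = 5 × 33 + 8 = 173
t(3) = 5 × 173 + 8 = 873
t(4) = 5 × 873 + 8 = 4373
t(5) = 5 × 4373 + 8 = 21873

21873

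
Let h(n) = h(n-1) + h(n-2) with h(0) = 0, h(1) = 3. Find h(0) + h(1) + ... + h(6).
Computing the sequence terms: 0, 3, 3, 6, 9, 15, 24
Adding these values together:

60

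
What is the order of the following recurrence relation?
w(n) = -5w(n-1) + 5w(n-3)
The order is the largest lag k for which w(n-k) appears. Here the deepest term is w(n-3), so the order is 3.

Order 3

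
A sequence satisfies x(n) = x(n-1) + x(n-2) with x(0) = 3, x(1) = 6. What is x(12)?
Computing the sequence terms:
3, 6, 9, 15, 24, 39, 63, 102, 165, 267, 432, 699, 1131

1131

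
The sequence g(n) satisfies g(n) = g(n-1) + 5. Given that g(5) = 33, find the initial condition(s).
g(5) = g(0) + 5·5, so g(0) = 33 - 25 = 8.

g(0) = 8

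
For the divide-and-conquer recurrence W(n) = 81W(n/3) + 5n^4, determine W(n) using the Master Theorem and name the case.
Master Theorem template: W(n) = a·W(n/b) + f(n).
Here: a=81, b=3, f(n)=5n^4
Compute log_b(a) = log_3(81) = 4.
f(n) = 5n^4 = Θ(n^4). Case 2: W(n) = Θ(n^4 log n).

Case 2: W(n) = Θ(n^4 log n)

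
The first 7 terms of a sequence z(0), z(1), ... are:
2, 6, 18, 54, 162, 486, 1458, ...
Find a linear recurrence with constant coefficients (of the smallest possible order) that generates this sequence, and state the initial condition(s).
Look for the lowest-order linear relation among consecutive terms.
Observation: each term is 3× the previous.
Check at n=2: 3·6 = 18. ✓

z(n) = 3 × z(n-1), z(0) = 2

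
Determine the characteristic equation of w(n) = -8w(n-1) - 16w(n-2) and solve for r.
Substitute w(n) = rⁿ and divide through by rⁿ⁻²: r² + 8r + 16 = 0
Factor: (r + 4)² = 0, so r = -4 (double root).
General solution: w(n) = (A + Bn)·(-4)ⁿ

Characteristic: r² + 8r + 16 = 0, Roots: r = -4 (double root)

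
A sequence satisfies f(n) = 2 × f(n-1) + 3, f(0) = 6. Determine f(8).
Computing step by step:
f(0) = 6
f(1) = 2 × 6 + 3 = 15
f(2) = 2 × 15 + 3 = 33
f(3) = 2 × 33 + 3 = 69
f(4) = 2 × 69 + 3 = 141
f(5) = 2 × 141 + 3 = 285
f(6) = 2 × 285 + 3 = 573
f(7) = 2 × 573 + 3 = 1149
f(8) = 2 × 1149 + 3 = 2301

2301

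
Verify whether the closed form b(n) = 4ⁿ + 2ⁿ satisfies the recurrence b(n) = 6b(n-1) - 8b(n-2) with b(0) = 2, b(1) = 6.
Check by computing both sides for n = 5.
From the recurrence with b(0) = 2, b(1) = 6:
  b(0) = 2, b(1) = 6, b(2) = 20, b(3) = 72, b(4) = 272, b(5) = 1056
  so the recurrence gives b(5) = 1056.
From the proposed closed form b(n) = 4ⁿ + 2ⁿ:
  b(5) = 1056.
Both sides give 1056 at n = 5, and the initial condition(s) match, so the closed form is consistent.

Yes, the closed form is correct.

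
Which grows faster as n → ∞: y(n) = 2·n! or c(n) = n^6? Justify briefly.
Comparing growth rates:
Growth-rate hierarchy: log n ≺ any polynomial ≺ any exponential cⁿ (c>1) ≺ n! ≺ nⁿ.
factorial dominates polynomial degree 6 asymptotically.

y(n) grows faster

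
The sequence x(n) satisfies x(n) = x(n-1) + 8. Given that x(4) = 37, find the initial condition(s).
x(4) = x(0) + 4·8, so x(0) = 37 - 32 = 5.

x(0) = 5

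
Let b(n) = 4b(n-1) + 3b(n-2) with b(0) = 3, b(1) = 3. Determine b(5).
Computing the sequence terms:
3, 3, 21, 93, 435, 2019

2019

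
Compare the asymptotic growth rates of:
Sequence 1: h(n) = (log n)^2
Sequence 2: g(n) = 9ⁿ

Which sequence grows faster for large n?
Comparing growth rates:
Growth-rate hierarchy: log n ≺ any polynomial ≺ any exponential cⁿ (c>1) ≺ n! ≺ nⁿ.
exponential base 9 dominates polylogarithmic (log n)^2 asymptotically.

g(n) grows faster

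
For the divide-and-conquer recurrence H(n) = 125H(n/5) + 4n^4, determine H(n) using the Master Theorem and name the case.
Master Theorem template: H(n) = a·H(n/b) + f(n).
Here: a=125, b=5, f(n)=4n^4
Compute log_b(a) = log_5(125) = 3.
f(n) = 4n^4 = Ω(n^(3+ε)) with ε = 1, and the regularity condition holds (a·f(n/b) = (a/b^4)·f(n) with a/b^4 = 5^-1 < 1). Case 3: H(n) = Θ(f(n)) = Θ(n^4).

Case 3: H(n) = Θ(n^4)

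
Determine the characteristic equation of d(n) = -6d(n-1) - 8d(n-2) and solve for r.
Substitute d(n) = rⁿ and divide through by rⁿ⁻²: r² + 6r + 8 = 0
Factor: (r + 4)(r + 2) = 0, so r = -4, -2.
General solution: d(n) = A·(-4)ⁿ + B·(-2)ⁿ

Characteristic: r² + 6r + 8 = 0, Roots: r = -4, -2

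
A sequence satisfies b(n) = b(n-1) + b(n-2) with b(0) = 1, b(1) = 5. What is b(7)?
Computing the sequence terms:
1, 5, 6, 11, 17, 28, 45, 73

73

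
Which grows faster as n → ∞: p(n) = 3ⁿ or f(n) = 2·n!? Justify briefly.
Comparing growth rates:
Growth-rate hierarchy: log n ≺ any polynomial ≺ any exponential cⁿ (c>1) ≺ n! ≺ nⁿ.
factorial dominates exponential base 3 asymptotically.

f(n) grows faster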